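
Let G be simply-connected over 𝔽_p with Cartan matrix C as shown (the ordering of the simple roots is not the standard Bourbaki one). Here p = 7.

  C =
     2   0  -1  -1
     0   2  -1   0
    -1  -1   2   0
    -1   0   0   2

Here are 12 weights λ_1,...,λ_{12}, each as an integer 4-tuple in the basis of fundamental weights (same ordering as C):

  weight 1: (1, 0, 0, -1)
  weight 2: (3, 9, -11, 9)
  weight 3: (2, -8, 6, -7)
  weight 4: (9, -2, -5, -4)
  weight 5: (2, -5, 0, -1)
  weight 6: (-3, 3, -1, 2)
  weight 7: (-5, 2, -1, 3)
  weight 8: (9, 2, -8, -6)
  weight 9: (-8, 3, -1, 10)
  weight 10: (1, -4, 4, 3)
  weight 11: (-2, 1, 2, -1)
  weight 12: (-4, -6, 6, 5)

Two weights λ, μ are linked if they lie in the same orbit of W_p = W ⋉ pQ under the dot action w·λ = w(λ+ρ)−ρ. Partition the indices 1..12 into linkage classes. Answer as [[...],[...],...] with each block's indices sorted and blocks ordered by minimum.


Type A_4, rank 4, |W|=120; reorder rows/cols to standard.

Folding the 12 weights λ_j+ρ into Ā_7 (reps in the given 4-coord order):

    [1] (2, 1, 1, 0)
    [2] (0, 1, 3, 0)
    [3] (0, 1, 3, 0)
    [4] (2, 1, 1, 0)
    [5] (0, 1, 3, 0)
    [6] (0, 2, 2, 1)
    [7] (0, 1, 3, 0)
    [8] (2, 1, 1, 0)
    [9] (0, 1, 3, 0)
    [10] (2, 1, 1, 0)
    [11] (0, 2, 2, 1)
    [12] (2, 1, 1, 0)

Grouping the 12 weights by Ā_7-representative: 3 linkage classes.

[[1, 4, 8, 10, 12], [2, 3, 5, 7, 9], [6, 11]]


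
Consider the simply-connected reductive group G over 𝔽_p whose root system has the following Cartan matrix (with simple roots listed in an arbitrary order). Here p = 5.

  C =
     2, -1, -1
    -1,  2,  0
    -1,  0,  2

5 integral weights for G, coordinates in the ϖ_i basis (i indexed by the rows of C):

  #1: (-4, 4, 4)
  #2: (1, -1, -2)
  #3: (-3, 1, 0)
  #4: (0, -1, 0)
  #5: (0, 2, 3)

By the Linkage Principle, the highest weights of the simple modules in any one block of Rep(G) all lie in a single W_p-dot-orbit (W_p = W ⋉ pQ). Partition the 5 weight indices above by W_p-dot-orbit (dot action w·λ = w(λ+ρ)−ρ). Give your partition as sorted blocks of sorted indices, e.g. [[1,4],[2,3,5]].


C ↔ A_3 under row/col permutation; |W(A_3)| = 24.

Folding the 5 weights λ_j+ρ into Ā_5 (reps in the given 3-coord order):

  λ_1 → (3, 0, 0)
  λ_2 → (1, 0, 1)
  λ_3 → (1, 0, 1)
  λ_4 → (1, 0, 1)
  λ_5 → (1, 0, 1)

The 5 indices split into 2 linkage classes (same alcove rep ⇔ same W_5-dot-orbit):

[[1], [2, 3, 4, 5]]


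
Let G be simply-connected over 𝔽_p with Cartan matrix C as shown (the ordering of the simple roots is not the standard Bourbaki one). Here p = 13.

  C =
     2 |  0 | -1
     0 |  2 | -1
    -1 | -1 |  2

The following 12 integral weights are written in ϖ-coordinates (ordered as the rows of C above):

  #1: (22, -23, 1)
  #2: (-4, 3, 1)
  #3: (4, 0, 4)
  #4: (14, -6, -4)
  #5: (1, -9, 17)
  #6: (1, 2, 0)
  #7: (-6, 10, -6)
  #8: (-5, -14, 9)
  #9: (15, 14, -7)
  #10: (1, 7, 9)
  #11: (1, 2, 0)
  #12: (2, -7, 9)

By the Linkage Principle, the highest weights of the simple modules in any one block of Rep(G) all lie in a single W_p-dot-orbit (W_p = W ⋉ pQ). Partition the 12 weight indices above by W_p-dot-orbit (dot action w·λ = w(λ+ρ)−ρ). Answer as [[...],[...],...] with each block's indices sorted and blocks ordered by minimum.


Type A_3, rank 3, |W|=24; reorder rows/cols to standard.

Each λ_j+ρ reduced to Ā_13; 3-tuples below use C's row order:

  λ_1 → (2, 3, 1);  λ_2 → (2, 3, 1);  λ_3 → (5, 1, 5);  λ_4 → (5, 1, 5);  λ_5 → (5, 1, 5);  λ_6 → (2, 3, 1);  λ_7 → (5, 1, 5);  λ_8 → (3, 6, 4);  λ_9 → (2, 3, 1);  λ_10 → (5, 1, 5);  λ_11 → (2, 3, 1);  λ_12 → (3, 6, 4)

Partition of {1..12} into 3 W_13-dot-orbits:

[[1, 2, 6, 9, 11], [3, 4, 5, 7, 10], [8, 12]]


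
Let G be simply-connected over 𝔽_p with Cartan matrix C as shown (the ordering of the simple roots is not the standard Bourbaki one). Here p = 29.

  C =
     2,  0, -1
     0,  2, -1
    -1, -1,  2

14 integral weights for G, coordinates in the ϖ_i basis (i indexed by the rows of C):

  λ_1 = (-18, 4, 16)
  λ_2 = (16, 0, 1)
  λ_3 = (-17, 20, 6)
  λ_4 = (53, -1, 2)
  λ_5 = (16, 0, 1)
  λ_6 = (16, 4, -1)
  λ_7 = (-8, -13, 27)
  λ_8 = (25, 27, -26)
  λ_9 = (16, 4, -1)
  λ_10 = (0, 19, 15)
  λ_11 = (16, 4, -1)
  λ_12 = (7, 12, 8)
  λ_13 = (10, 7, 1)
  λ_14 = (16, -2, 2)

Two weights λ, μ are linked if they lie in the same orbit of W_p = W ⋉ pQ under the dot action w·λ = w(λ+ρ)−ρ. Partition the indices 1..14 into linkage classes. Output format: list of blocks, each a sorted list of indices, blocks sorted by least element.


Root system A_3: the 3×3 matrix C matches after relabeling.

Each λ_j+ρ reduced to Ā_29; 3-tuples below use C's row order:

  [1] (17, 5, 0) · [2] (17, 1, 2) · [3] (7, 12, 9) · [4] (1, 3, 25) · [5] (17, 1, 2) · [6] (17, 5, 0) · [7] (7, 12, 9) · [8] (1, 3, 25) · [9] (17, 5, 0) · [10] (7, 12, 9) · [11] (17, 5, 0) · [12] (7, 12, 9) · [13] (11, 8, 2) · [14] (17, 1, 2)

The 14 indices split into 5 linkage classes (same alcove rep ⇔ same W_29-dot-orbit):

[[1, 6, 9, 11], [2, 5, 14], [3, 7, 10, 12], [4, 8], [13]]


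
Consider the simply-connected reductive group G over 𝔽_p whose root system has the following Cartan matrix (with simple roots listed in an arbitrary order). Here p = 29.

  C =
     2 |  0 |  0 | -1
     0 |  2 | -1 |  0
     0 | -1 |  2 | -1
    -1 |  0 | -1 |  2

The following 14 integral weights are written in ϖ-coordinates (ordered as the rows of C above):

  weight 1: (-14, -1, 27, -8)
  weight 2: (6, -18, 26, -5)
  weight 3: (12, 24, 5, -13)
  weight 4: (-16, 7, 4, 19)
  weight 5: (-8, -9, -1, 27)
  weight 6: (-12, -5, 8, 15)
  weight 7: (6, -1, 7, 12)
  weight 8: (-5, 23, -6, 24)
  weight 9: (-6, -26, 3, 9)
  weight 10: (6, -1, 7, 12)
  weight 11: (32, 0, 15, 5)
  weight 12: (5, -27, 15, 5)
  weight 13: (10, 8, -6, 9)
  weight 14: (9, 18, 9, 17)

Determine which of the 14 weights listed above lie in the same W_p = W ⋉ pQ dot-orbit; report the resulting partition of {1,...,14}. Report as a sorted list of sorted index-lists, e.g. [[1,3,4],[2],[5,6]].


Type A_4, rank 4, |W|=120; reorder rows/cols to standard.

W_29-reps of the 14 weights in Ā_29 (same 4-coord order as C):

  [1] (7, 0, 8, 13);  [2] (2, 16, 6, 4);  [3] (2, 16, 6, 4);  [4] (11, 4, 5, 5);  [5] (7, 0, 8, 13);  [6] (11, 4, 5, 5);  [7] (7, 0, 8, 13);  [8] (11, 4, 5, 5);  [9] (11, 4, 5, 5);  [10] (7, 0, 8, 13);  [11] (2, 16, 6, 4);  [12] (2, 16, 6, 4);  [13] (11, 4, 5, 5);  [14] (18, 9, 1, 0)

These 14 weights hit 4 W_29-dot-orbits; sizes (4, 4, 5, 1):

[[1, 5, 7, 10], [2, 3, 11, 12], [4, 6, 8, 9, 13], [14]]


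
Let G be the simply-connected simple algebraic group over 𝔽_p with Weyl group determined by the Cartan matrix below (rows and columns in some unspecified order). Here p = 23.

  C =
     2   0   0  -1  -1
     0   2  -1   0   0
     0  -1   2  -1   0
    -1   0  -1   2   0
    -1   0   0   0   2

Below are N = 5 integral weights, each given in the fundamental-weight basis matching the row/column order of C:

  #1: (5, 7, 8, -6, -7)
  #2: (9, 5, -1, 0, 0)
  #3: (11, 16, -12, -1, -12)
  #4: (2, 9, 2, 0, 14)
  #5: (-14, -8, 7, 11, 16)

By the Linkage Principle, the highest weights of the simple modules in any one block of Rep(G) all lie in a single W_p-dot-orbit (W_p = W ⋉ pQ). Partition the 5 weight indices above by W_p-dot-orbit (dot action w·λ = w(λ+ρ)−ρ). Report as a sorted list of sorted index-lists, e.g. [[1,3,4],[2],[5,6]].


Root system A_5: the 5×5 matrix C matches after relabeling.

λ_j+ρ reflected into Ā_23 (⟨·,θ^∨⟩≤23); 5-tuples as given:

  λ_1+ρ ↦ (5, 8, 4, 0, 1);  λ_2+ρ ↦ (10, 6, 0, 1, 1);  λ_3+ρ ↦ (10, 6, 0, 1, 1);  λ_4+ρ ↦ (3, 1, 3, 1, 6);  λ_5+ρ ↦ (12, 6, 0, 1, 3)

The 5 indices split into 4 linkage classes (same alcove rep ⇔ same W_23-dot-orbit):

[[1], [2, 3], [4], [5]]


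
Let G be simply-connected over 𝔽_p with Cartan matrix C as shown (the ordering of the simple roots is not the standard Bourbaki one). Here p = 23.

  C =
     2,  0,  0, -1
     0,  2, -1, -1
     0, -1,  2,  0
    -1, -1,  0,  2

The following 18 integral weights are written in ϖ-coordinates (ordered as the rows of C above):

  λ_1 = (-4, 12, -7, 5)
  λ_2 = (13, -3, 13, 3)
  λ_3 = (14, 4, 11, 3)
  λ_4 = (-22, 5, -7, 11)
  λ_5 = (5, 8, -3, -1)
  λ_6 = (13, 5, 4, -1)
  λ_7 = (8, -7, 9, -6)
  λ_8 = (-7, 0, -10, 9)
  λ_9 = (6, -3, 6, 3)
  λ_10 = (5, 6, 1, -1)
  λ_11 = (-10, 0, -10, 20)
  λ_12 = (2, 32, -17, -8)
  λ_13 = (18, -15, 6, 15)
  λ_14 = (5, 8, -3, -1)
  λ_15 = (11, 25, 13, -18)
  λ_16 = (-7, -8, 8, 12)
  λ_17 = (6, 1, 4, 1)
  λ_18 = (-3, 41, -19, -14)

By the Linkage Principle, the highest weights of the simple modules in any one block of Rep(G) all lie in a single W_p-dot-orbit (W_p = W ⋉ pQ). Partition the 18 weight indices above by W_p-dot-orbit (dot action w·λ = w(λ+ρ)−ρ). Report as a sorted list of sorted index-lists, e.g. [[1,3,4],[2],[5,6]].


Dynkin diagram of C (from the 6 off-diagonal −1 entries): A_4.

Ā_23 reps of the 18 weights (A_4, coords as presented):

    1: (3, 7, 6, 3)
    2: (7, 2, 5, 2)
    3: (2, 4, 1, 4)
    4: (12, 6, 3, 0)
    5: (6, 7, 2, 0)
    6: (12, 6, 3, 0)
    7: (2, 4, 1, 4)
    8: (2, 4, 1, 4)
    9: (7, 2, 5, 2)
    10: (6, 7, 2, 0)
    11: (9, 8, 1, 4)
    12: (3, 7, 6, 3)
    13: (7, 2, 5, 2)
    14: (6, 7, 2, 0)
    15: (12, 6, 3, 0)
    16: (6, 7, 2, 0)
    17: (7, 2, 5, 2)
    18: (2, 4, 1, 4)

Grouping the 18 weights by Ā_23-representative: 6 linkage classes.

[[1, 12], [2, 9, 13, 17], [3, 7, 8, 18], [4, 6, 15], [5, 10, 14, 16], [11]]


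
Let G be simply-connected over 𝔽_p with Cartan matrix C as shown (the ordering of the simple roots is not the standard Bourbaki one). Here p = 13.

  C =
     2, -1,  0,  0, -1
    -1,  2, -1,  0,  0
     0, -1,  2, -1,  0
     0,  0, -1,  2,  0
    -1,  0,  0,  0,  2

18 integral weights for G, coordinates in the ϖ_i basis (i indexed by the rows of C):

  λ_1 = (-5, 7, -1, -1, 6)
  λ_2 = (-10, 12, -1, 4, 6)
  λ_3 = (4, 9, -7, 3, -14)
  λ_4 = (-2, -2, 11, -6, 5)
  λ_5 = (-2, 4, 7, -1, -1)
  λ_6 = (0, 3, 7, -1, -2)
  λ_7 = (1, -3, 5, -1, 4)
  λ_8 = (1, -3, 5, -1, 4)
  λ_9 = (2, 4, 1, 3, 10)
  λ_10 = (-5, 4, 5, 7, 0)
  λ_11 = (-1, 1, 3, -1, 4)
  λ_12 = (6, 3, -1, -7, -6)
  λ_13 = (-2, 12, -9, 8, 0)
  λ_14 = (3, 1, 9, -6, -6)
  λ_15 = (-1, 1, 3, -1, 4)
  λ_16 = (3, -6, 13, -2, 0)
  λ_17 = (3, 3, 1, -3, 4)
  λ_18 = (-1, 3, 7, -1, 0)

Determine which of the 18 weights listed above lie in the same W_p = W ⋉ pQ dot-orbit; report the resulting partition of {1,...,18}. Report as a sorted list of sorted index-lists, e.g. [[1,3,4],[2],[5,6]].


C ↔ A_5 under row/col permutation; |W(A_5)| = 720.

Alcove-folded reps (p=13, 18 weights, presented ϖ-order):

  1: (4, 4, 0, 0, 3);  2: (4, 4, 0, 0, 3);  3: (4, 4, 0, 0, 3);  4: (1, 1, 5, 2, 1);  5: (0, 4, 8, 0, 1);  6: (0, 4, 8, 0, 1);  7: (0, 2, 4, 0, 5);  8: (0, 2, 4, 0, 5);  9: (1, 1, 5, 2, 1);  10: (1, 1, 5, 2, 1);  11: (0, 2, 4, 0, 5);  12: (0, 2, 4, 0, 5);  13: (0, 4, 8, 0, 1);  14: (1, 1, 5, 2, 1);  15: (0, 2, 4, 0, 5);  16: (0, 4, 8, 0, 1);  17: (4, 4, 0, 0, 3);  18: (0, 4, 8, 0, 1)

These 18 weights hit 4 W_13-dot-orbits; sizes (4, 4, 5, 5):

[[1, 2, 3, 17], [4, 9, 10, 14], [5, 6, 13, 16, 18], [7, 8, 11, 12, 15]]


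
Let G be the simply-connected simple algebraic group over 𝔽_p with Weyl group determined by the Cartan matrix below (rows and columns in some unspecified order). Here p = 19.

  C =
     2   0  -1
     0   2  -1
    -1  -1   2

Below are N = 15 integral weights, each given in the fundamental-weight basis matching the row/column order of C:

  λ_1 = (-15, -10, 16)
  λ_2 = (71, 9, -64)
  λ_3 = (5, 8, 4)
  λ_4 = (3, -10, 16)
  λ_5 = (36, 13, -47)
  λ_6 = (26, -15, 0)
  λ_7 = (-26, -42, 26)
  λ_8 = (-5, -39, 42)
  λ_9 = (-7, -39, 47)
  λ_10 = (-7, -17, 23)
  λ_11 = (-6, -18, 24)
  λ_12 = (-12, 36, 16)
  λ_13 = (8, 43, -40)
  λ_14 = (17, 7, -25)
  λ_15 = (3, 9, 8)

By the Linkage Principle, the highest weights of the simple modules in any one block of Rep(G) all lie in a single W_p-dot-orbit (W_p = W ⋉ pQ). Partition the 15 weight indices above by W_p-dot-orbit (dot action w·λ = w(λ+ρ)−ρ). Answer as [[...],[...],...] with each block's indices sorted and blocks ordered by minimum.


A_3 Cartan matrix, 3 simple roots permuted; ρ=(1,1,1).

Ā_19 reps of the 15 weights (A_3, coords as presented):

    [1] (8, 3, 6)
    [2] (0, 6, 9)
    [3] (5, 8, 5)
    [4] (2, 7, 8)
    [5] (5, 8, 5)
    [6] (5, 8, 5)
    [7] (1, 11, 2)
    [8] (0, 4, 14)
    [9] (0, 6, 9)
    [10] (1, 11, 2)
    [11] (1, 11, 2)
    [12] (1, 11, 2)
    [13] (5, 8, 5)
    [14] (1, 11, 2)
    [15] (0, 6, 9)

Linkage partition of the 15 weights (6 classes, p=19):

[[1], [2, 9, 15], [3, 5, 6, 13], [4], [7, 10, 11, 12, 14], [8]]


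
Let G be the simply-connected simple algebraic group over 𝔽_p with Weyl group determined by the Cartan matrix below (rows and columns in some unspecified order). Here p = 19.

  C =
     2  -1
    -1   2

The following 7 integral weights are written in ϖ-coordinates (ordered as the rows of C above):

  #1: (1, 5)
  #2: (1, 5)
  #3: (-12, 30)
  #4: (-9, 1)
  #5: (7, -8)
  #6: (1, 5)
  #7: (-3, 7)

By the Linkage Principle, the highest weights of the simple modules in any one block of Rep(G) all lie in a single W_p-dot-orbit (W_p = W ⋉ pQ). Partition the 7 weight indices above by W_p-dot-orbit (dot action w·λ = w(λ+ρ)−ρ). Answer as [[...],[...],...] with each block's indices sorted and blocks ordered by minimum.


Type A_2, rank 2, |W|=6; reorder rows/cols to standard.

Alcove-folded reps (p=19, 7 weights, presented ϖ-order):

  λ_1 → (2, 6) · λ_2 → (2, 6) · λ_3 → (1, 7) · λ_4 → (2, 6) · λ_5 → (1, 7) · λ_6 → (2, 6) · λ_7 → (2, 6)

Partition of {1..7} into 2 W_19-dot-orbits:

[[1, 2, 4, 6, 7], [3, 5]]


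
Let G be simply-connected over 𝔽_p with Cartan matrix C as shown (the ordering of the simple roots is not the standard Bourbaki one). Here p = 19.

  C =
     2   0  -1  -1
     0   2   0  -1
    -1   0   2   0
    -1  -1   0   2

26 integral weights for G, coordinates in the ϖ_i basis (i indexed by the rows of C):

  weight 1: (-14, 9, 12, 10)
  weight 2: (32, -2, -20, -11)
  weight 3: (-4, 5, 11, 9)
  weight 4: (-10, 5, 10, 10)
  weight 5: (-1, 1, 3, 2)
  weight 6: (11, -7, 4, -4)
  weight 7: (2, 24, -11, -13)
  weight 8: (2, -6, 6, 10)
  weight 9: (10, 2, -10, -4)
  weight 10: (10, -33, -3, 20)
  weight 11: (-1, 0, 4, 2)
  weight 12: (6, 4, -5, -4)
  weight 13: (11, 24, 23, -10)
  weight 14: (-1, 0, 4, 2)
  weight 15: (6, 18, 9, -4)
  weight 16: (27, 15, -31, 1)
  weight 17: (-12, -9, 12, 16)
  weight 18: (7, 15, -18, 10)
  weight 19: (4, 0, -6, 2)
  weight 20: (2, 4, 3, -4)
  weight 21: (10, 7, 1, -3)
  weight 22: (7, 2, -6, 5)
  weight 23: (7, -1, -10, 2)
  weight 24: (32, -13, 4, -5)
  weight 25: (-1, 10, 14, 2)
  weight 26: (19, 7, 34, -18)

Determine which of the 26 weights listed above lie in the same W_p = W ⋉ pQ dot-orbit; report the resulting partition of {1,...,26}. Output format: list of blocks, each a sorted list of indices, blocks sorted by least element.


Type A_4, rank 4, |W|=120; reorder rows/cols to standard.

Alcove-folded reps (p=19, 26 weights, presented ϖ-order):

  1: (9, 6, 2, 2) · 2: (0, 1, 5, 3) · 3: (3, 0, 3, 7) · 4: (9, 6, 2, 2) · 5: (0, 2, 4, 3) · 6: (3, 3, 5, 6) · 7: (3, 0, 3, 7) · 8: (3, 3, 5, 6) · 9: (1, 0, 8, 2) · 10: (9, 6, 2, 2) · 11: (0, 1, 5, 3) · 12: (0, 2, 4, 3) · 13: (3, 3, 5, 6) · 14: (0, 1, 5, 3) · 15: (0, 2, 4, 3) · 16: (1, 0, 8, 2) · 17: (9, 6, 2, 2) · 18: (1, 0, 8, 2) · 19: (0, 1, 5, 3) · 20: (0, 2, 4, 3) · 21: (9, 6, 2, 2) · 22: (3, 3, 5, 6) · 23: (1, 0, 8, 2) · 24: (0, 2, 4, 3) · 25: (0, 1, 5, 3) · 26: (1, 0, 8, 2)

The 26 indices split into 6 linkage classes (same alcove rep ⇔ same W_19-dot-orbit):

[[1, 4, 10, 17, 21], [2, 11, 14, 19, 25], [3, 7], [5, 12, 15, 20, 24], [6, 8, 13, 22], [9, 16, 18, 23, 26]]


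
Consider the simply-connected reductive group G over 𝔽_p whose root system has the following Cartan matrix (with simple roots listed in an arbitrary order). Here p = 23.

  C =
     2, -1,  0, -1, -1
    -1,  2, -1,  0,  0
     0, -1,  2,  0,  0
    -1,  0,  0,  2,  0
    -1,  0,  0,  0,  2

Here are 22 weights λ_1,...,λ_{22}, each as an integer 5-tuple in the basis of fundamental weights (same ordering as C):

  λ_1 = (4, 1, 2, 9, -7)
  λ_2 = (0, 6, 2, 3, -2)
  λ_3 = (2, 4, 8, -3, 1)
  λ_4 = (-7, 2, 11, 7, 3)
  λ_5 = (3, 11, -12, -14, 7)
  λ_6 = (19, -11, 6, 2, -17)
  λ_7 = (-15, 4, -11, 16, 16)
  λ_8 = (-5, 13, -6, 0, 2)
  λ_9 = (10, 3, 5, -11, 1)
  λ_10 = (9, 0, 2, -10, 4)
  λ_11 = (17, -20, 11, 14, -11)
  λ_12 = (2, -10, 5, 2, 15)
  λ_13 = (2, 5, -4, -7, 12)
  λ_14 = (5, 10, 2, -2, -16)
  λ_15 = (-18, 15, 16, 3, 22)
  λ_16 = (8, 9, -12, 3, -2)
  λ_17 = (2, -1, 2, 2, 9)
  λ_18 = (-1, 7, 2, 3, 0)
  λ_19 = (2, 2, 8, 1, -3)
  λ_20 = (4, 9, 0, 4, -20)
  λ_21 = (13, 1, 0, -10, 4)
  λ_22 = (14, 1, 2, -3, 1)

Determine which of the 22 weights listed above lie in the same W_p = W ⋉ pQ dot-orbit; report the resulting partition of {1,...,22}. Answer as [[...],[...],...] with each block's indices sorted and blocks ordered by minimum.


Root system D_5: the 5×5 matrix C matches after relabeling.

Alcove-folded reps (p=23, 22 weights, presented ϖ-order):

  λ_1 → (1, 1, 3, 9, 5) · λ_2 → (0, 7, 3, 4, 1) · λ_3 → (1, 3, 9, 2, 2) · λ_4 → (1, 3, 9, 2, 2) · λ_5 → (0, 7, 3, 4, 1) · λ_6 → (3, 0, 3, 3, 10) · λ_7 → (1, 3, 9, 2, 2) · λ_8 → (0, 5, 5, 3, 1) · λ_9 → (0, 1, 5, 10, 2) · λ_10 → (1, 1, 3, 9, 5) · λ_11 → (0, 7, 3, 4, 1) · λ_12 → (3, 0, 3, 3, 10) · λ_13 → (3, 0, 3, 3, 10) · λ_14 → (1, 1, 3, 9, 5) · λ_15 → (3, 0, 3, 3, 10) · λ_16 → (0, 7, 3, 4, 1) · λ_17 → (3, 0, 3, 3, 10) · λ_18 → (0, 7, 3, 4, 1) · λ_19 → (1, 3, 9, 2, 2) · λ_20 → (1, 1, 3, 9, 5) · λ_21 → (1, 1, 3, 9, 5) · λ_22 → (1, 3, 9, 2, 2)

These 22 weights hit 6 W_23-dot-orbits; sizes (5, 5, 5, 5, 1, 1):

[[1, 10, 14, 20, 21], [2, 5, 11, 16, 18], [3, 4, 7, 19, 22], [6, 12, 13, 15, 17], [8], [9]]


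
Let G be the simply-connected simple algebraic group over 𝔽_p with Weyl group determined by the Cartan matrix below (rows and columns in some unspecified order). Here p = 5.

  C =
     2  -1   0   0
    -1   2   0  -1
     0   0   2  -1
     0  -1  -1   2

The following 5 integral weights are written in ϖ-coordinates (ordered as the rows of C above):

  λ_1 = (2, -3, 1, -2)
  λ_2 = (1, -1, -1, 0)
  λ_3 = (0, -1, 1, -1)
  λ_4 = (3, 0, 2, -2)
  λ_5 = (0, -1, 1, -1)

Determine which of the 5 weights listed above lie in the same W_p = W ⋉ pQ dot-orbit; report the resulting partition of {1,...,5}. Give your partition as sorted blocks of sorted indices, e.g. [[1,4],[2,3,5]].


Dynkin diagram of C (from the 6 off-diagonal −1 entries): A_4.

Each λ_j+ρ reduced to Ā_5; 4-tuples below use C's row order:

  [1] (0, 1, 1, 1)
  [2] (2, 0, 0, 1)
  [3] (1, 0, 2, 0)
  [4] (2, 0, 0, 1)
  [5] (1, 0, 2, 0)

The 5 indices split into 3 linkage classes (same alcove rep ⇔ same W_5-dot-orbit):

[[1], [2, 4], [3, 5]]


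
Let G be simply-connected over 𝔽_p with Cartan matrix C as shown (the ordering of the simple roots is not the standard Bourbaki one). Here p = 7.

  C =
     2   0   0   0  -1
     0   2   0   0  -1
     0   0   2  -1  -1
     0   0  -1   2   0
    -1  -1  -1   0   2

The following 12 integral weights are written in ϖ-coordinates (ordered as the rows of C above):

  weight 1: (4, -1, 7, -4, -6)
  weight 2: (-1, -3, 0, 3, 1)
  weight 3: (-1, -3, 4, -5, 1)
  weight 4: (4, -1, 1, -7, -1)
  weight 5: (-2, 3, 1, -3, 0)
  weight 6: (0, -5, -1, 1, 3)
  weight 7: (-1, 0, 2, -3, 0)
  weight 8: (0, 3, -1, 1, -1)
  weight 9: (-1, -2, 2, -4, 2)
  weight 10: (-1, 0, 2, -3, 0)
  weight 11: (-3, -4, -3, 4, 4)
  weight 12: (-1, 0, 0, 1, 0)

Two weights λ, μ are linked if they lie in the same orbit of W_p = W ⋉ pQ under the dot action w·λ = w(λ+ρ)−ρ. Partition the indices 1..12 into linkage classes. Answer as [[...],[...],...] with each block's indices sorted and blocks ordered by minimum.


Dynkin diagram of C (from the 8 off-diagonal −1 entries): D_5.

Alcove-folded reps (p=7, 12 weights, presented ϖ-order):

  1: (1, 4, 0, 2, 0) · 2: (0, 2, 0, 4, 0) · 3: (0, 2, 0, 4, 0) · 4: (1, 4, 0, 2, 0) · 5: (1, 4, 0, 2, 0) · 6: (1, 4, 0, 2, 0) · 7: (0, 1, 1, 2, 1) · 8: (1, 4, 0, 2, 0) · 9: (0, 1, 1, 2, 1) · 10: (0, 1, 1, 2, 1) · 11: (0, 1, 1, 2, 1) · 12: (0, 1, 1, 2, 1)

The 12 indices split into 3 linkage classes (same alcove rep ⇔ same W_7-dot-orbit):

[[1, 4, 5, 6, 8], [2, 3], [7, 9, 10, 11, 12]]


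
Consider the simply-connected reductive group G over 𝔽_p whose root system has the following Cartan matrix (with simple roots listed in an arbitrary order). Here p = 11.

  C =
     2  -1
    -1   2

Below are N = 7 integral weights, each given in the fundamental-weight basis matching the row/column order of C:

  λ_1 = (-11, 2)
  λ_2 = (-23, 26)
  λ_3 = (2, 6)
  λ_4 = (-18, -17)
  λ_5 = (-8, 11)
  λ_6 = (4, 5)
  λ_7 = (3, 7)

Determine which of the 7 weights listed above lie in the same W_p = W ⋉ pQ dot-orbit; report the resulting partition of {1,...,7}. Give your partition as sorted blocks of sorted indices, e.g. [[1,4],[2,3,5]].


A_2 Cartan matrix, 2 simple roots permuted; ρ=(1,1).

Folding the 7 weights λ_j+ρ into Ā_11 (reps in the given 2-coord order):

  1: (3, 7)
  2: (5, 6)
  3: (3, 7)
  4: (5, 6)
  5: (6, 4)
  6: (5, 6)
  7: (3, 7)

The 7 indices split into 3 linkage classes (same alcove rep ⇔ same W_11-dot-orbit):

[[1, 3, 7], [2, 4, 6], [5]]


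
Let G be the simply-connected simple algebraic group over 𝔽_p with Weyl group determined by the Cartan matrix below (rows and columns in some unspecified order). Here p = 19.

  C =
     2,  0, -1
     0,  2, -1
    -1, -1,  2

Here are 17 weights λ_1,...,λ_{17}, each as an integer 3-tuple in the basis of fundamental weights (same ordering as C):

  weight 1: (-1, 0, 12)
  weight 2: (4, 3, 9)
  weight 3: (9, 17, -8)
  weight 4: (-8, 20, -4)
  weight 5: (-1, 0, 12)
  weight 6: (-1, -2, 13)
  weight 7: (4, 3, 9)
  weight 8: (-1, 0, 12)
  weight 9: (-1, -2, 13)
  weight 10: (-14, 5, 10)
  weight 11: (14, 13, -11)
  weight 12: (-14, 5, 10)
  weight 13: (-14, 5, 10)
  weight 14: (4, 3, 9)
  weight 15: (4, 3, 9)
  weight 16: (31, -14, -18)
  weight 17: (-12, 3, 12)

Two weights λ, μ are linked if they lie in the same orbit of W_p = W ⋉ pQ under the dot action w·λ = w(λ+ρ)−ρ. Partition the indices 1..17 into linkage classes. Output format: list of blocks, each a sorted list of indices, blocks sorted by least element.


Type A_3, rank 3, |W|=24; reorder rows/cols to standard.

Folding the 17 weights λ_j+ρ into Ā_19 (reps in the given 3-coord order):

  1: (0, 1, 13);  2: (5, 4, 10);  3: (1, 9, 7);  4: (1, 9, 7);  5: (0, 1, 13);  6: (0, 1, 13);  7: (5, 4, 10);  8: (0, 1, 13);  9: (0, 1, 13);  10: (11, 4, 2);  11: (5, 4, 10);  12: (11, 4, 2);  13: (11, 4, 2);  14: (5, 4, 10);  15: (5, 4, 10);  16: (11, 4, 2);  17: (11, 4, 2)

4 distinct reps among the 17 weights ⇒ 4 W_19-linkage classes:

[[1, 5, 6, 8, 9], [2, 7, 11, 14, 15], [3, 4], [10, 12, 13, 16, 17]]


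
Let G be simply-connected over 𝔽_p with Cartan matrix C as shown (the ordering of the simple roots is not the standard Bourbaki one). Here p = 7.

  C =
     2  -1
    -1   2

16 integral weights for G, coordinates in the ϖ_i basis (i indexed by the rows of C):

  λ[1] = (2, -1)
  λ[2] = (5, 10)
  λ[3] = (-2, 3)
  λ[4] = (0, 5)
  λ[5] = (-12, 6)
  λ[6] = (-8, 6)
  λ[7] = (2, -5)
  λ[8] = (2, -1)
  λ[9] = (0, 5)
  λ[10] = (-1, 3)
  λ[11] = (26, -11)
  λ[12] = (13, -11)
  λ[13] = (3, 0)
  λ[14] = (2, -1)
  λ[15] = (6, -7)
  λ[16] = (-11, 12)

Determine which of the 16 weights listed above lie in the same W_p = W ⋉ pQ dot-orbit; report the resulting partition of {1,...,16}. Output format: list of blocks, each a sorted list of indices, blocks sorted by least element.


C ↔ A_2 under row/col permutation; |W(A_2)| = 6.

Folding the 16 weights λ_j+ρ into Ā_7 (reps in the given 2-coord order):

    λ_1 → (3, 0)
    λ_2 → (1, 3)
    λ_3 → (1, 3)
    λ_4 → (1, 6)
    λ_5 → (3, 0)
    λ_6 → (7, 0)
    λ_7 → (1, 3)
    λ_8 → (3, 0)
    λ_9 → (1, 6)
    λ_10 → (0, 4)
    λ_11 → (1, 3)
    λ_12 → (3, 0)
    λ_13 → (4, 1)
    λ_14 → (3, 0)
    λ_15 → (1, 6)
    λ_16 → (1, 3)

6 distinct reps among the 16 weights ⇒ 6 W_7-linkage classes:

[[1, 5, 8, 12, 14], [2, 3, 7, 11, 16], [4, 9, 15], [6], [10], [13]]


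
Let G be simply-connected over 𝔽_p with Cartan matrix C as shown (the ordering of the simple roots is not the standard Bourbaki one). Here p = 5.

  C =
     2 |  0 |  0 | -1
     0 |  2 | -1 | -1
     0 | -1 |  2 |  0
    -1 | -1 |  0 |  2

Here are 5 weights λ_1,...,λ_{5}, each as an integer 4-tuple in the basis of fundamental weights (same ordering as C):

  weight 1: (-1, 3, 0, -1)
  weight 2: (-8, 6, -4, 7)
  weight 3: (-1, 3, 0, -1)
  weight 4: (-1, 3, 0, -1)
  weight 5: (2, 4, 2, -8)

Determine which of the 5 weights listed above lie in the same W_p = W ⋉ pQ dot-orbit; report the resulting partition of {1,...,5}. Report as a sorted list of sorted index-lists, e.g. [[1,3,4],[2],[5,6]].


A_4 Cartan matrix, 4 simple roots permuted; ρ=(1,1,1,1).

λ_j+ρ reflected into Ā_5 (⟨·,θ^∨⟩≤5); 4-tuples as given:

  λ_1+ρ ↦ (0, 4, 1, 0)
  λ_2+ρ ↦ (0, 2, 0, 1)
  λ_3+ρ ↦ (0, 4, 1, 0)
  λ_4+ρ ↦ (0, 4, 1, 0)
  λ_5+ρ ↦ (1, 0, 2, 1)

These 5 weights hit 3 W_5-dot-orbits; sizes (3, 1, 1):

[[1, 3, 4], [2], [5]]


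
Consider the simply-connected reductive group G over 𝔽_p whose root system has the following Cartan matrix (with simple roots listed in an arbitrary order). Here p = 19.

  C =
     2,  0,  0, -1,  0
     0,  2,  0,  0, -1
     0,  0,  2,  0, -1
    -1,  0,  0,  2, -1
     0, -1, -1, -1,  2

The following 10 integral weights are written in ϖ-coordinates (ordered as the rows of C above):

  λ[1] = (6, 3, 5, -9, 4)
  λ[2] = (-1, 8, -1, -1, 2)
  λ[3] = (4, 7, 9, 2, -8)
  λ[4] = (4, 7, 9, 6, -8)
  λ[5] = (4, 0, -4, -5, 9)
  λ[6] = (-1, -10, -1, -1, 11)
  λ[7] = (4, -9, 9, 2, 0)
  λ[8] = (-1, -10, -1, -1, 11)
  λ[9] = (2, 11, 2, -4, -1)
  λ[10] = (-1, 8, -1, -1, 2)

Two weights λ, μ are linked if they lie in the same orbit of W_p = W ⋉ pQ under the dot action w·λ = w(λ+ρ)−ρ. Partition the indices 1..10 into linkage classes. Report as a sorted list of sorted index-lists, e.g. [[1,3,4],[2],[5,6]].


Root system D_5: the 5×5 matrix C matches after relabeling.

Alcove-folded reps (p=19, 10 weights, presented ϖ-order):

  λ_1 → (1, 1, 3, 4, 3)
  λ_2 → (0, 9, 0, 0, 3)
  λ_3 → (1, 1, 3, 4, 3)
  λ_4 → (1, 1, 3, 4, 3)
  λ_5 → (1, 1, 3, 4, 3)
  λ_6 → (0, 9, 0, 0, 3)
  λ_7 → (1, 1, 3, 4, 3)
  λ_8 → (0, 9, 0, 0, 3)
  λ_9 → (0, 9, 0, 0, 3)
  λ_10 → (0, 9, 0, 0, 3)

2 distinct reps among the 10 weights ⇒ 2 W_19-linkage classes:

[[1, 3, 4, 5, 7], [2, 6, 8, 9, 10]]


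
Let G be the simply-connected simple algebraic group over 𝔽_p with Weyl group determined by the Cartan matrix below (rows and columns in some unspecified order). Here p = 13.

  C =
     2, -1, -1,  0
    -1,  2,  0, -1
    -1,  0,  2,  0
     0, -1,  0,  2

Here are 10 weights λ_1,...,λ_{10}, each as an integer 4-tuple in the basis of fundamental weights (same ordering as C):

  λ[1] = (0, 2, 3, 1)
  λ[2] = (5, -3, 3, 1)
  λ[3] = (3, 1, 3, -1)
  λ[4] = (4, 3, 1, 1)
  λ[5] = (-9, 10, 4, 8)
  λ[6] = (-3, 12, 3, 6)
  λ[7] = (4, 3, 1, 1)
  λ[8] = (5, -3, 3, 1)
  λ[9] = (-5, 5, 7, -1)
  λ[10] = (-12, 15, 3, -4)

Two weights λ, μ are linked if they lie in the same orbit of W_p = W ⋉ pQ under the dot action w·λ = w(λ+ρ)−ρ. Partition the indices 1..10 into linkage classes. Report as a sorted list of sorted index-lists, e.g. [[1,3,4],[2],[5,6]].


Root system A_4: the 4×4 matrix C matches after relabeling.

λ_j+ρ reflected into Ā_13 (⟨·,θ^∨⟩≤13); 4-tuples as given:

  λ_1+ρ ↦ (1, 3, 4, 2);  λ_2+ρ ↦ (4, 2, 4, 0);  λ_3+ρ ↦ (4, 2, 4, 0);  λ_4+ρ ↦ (5, 4, 2, 2);  λ_5+ρ ↦ (1, 3, 4, 2);  λ_6+ρ ↦ (5, 4, 2, 2);  λ_7+ρ ↦ (5, 4, 2, 2);  λ_8+ρ ↦ (4, 2, 4, 0);  λ_9+ρ ↦ (4, 2, 4, 0);  λ_10+ρ ↦ (4, 2, 4, 0)

The 10 indices split into 3 linkage classes (same alcove rep ⇔ same W_13-dot-orbit):

[[1, 5], [2, 3, 8, 9, 10], [4, 6, 7]]


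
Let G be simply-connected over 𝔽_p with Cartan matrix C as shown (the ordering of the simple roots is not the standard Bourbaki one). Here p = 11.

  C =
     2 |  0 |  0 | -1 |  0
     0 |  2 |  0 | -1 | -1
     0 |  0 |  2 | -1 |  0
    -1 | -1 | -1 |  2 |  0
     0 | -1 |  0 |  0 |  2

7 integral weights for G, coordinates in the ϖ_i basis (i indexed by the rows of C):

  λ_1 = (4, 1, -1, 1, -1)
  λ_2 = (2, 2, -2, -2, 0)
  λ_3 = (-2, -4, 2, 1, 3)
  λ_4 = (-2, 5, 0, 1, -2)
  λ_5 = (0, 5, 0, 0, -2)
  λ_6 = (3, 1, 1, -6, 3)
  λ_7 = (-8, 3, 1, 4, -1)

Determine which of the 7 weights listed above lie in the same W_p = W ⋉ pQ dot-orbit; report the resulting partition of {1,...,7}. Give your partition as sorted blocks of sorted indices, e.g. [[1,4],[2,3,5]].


Cartan matrix: type D_5 (|W|=1920); un-permuting the 5 rows.

Each λ_j+ρ reduced to Ā_11; 5-tuples below use C's row order:

    [1] (5, 0, 0, 2, 0)
    [2] (1, 1, 1, 1, 1)
    [3] (1, 1, 1, 1, 1)
    [4] (1, 1, 1, 1, 1)
    [5] (1, 1, 1, 1, 1)
    [6] (1, 1, 1, 1, 1)
    [7] (5, 0, 0, 2, 0)

These 7 weights hit 2 W_11-dot-orbits; sizes (2, 5):

[[1, 7], [2, 3, 4, 5, 6]]


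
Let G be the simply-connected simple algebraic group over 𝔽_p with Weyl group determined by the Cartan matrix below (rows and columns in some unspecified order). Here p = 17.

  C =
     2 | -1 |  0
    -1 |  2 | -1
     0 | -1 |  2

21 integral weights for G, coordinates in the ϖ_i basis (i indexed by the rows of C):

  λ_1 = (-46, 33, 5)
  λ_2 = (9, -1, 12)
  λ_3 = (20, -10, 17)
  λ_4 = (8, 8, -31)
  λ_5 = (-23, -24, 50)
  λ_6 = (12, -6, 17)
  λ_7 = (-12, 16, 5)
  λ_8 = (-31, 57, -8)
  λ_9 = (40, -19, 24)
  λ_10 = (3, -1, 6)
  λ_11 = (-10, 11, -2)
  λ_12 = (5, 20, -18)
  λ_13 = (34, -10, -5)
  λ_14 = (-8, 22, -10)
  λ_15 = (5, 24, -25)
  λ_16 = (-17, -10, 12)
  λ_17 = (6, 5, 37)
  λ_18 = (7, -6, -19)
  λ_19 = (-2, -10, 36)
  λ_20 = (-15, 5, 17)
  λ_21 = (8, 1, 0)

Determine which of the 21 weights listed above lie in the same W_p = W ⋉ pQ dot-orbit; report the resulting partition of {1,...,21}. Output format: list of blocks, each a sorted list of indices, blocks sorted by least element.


C ↔ A_3 under row/col permutation; |W(A_3)| = 24.

W_17-reps of the 21 weights in Ā_17 (same 3-coord order as C):

  1: (5, 6, 0);  2: (4, 0, 7);  3: (1, 4, 4);  4: (1, 4, 4);  5: (5, 6, 0);  6: (1, 4, 4);  7: (5, 6, 0);  8: (4, 0, 7);  9: (1, 7, 3);  10: (4, 0, 7);  11: (9, 2, 1);  12: (4, 0, 7);  13: (1, 4, 4);  14: (1, 7, 3);  15: (1, 7, 3);  16: (1, 4, 4);  17: (4, 0, 7);  18: (9, 2, 1);  19: (1, 7, 3);  20: (1, 7, 3);  21: (9, 2, 1)

Linkage partition of the 21 weights (5 classes, p=17):

[[1, 5, 7], [2, 8, 10, 12, 17], [3, 4, 6, 13, 16], [9, 14, 15, 19, 20], [11, 18, 21]]


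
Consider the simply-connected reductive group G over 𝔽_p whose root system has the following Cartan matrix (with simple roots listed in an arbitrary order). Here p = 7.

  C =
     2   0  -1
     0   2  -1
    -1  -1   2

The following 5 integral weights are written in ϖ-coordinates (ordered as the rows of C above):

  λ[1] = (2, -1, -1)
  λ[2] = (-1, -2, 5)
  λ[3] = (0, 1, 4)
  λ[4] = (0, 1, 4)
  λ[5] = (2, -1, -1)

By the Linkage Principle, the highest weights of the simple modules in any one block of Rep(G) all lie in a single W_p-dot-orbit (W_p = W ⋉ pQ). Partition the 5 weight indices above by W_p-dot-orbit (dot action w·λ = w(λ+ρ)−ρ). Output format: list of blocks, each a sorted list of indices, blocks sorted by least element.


Root system A_3: the 3×3 matrix C matches after relabeling.

Alcove-folded reps (p=7, 5 weights, presented ϖ-order):

  λ_1+ρ ↦ (3, 0, 0)
  λ_2+ρ ↦ (0, 1, 5)
  λ_3+ρ ↦ (0, 1, 5)
  λ_4+ρ ↦ (0, 1, 5)
  λ_5+ρ ↦ (3, 0, 0)

Grouping the 5 weights by Ā_7-representative: 2 linkage classes.

[[1, 5], [2, 3, 4]]


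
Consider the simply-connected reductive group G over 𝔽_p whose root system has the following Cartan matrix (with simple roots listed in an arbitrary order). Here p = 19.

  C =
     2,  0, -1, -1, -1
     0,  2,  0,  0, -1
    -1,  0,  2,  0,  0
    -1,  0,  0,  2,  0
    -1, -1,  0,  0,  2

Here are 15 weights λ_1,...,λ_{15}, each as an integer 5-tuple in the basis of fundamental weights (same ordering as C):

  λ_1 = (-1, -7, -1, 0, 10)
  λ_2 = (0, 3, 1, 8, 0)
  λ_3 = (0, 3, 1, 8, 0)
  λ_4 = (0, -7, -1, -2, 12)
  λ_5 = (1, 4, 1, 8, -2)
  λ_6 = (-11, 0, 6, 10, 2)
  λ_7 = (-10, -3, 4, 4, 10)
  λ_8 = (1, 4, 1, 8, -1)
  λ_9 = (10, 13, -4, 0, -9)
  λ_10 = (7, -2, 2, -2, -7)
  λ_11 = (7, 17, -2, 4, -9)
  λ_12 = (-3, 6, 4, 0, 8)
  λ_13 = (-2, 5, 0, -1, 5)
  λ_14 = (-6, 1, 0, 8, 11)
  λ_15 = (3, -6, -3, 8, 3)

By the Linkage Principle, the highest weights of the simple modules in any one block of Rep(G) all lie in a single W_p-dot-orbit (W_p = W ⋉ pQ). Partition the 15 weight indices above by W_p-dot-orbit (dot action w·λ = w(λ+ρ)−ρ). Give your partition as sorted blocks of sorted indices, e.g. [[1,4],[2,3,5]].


C ↔ D_5 under row/col permutation; |W(D_5)| = 1920.

Each λ_j+ρ reduced to Ā_19; 5-tuples below use C's row order:

  [1] (0, 6, 0, 1, 5);  [2] (1, 4, 2, 9, 1);  [3] (1, 4, 2, 9, 1);  [4] (0, 6, 0, 1, 5);  [5] (1, 4, 2, 9, 1);  [6] (0, 6, 3, 1, 1);  [7] (1, 2, 4, 4, 0);  [8] (1, 4, 2, 9, 1);  [9] (0, 6, 3, 1, 1);  [10] (0, 6, 3, 1, 1);  [11] (0, 6, 3, 1, 1);  [12] (0, 6, 3, 1, 1);  [13] (0, 6, 0, 1, 5);  [14] (1, 2, 4, 4, 0);  [15] (1, 4, 2, 9, 1)

Partition of {1..15} into 4 W_19-dot-orbits:

[[1, 4, 13], [2, 3, 5, 8, 15], [6, 9, 10, 11, 12], [7, 14]]


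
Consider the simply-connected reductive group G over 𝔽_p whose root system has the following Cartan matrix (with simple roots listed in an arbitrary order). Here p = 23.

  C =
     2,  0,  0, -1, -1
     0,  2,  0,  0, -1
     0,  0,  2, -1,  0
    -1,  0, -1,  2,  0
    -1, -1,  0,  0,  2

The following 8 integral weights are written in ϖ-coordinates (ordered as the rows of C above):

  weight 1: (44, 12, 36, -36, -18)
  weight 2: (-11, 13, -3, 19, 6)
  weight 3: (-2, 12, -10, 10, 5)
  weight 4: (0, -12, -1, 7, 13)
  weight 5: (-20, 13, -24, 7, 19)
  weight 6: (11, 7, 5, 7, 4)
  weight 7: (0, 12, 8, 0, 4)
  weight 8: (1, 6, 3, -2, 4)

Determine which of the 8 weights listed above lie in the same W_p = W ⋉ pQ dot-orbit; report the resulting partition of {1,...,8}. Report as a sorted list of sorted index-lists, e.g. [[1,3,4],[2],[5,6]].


Root system A_5: the 5×5 matrix C matches after relabeling.

Alcove-folded reps (p=23, 8 weights, presented ϖ-order):

  1: (1, 7, 3, 1, 5);  2: (7, 3, 6, 2, 3);  3: (1, 7, 3, 1, 5);  4: (1, 11, 0, 8, 3);  5: (1, 11, 0, 8, 3);  6: (7, 3, 6, 2, 3);  7: (1, 7, 3, 1, 5);  8: (1, 7, 3, 1, 5)

Partition of {1..8} into 3 W_23-dot-orbits:

[[1, 3, 7, 8], [2, 6], [4, 5]]


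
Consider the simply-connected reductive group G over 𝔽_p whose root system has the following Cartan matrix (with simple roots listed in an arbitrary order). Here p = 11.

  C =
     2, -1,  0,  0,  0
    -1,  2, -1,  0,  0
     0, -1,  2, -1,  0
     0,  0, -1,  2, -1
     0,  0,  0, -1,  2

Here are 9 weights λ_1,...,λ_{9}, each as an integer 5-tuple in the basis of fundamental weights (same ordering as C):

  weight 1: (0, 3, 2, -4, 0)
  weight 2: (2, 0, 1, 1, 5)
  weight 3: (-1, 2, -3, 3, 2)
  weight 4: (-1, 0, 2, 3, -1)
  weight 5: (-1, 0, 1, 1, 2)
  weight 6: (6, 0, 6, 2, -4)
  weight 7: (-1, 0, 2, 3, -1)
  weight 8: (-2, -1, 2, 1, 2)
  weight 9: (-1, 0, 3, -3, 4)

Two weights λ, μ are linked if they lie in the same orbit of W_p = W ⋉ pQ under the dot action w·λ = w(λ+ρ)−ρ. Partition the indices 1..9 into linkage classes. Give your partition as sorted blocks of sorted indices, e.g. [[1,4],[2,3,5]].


Cartan matrix: type A_5 (|W|=720); un-permuting the 5 rows.

W_11-reps of the 9 weights in Ā_11 (same 5-coord order as C):

  λ_1 → (1, 4, 0, 1, 2) · λ_2 → (0, 1, 2, 2, 3) · λ_3 → (0, 1, 2, 2, 3) · λ_4 → (0, 1, 3, 4, 0) · λ_5 → (0, 1, 2, 2, 3) · λ_6 → (0, 1, 3, 4, 0) · λ_7 → (0, 1, 3, 4, 0) · λ_8 → (0, 1, 2, 2, 3) · λ_9 → (0, 1, 2, 2, 3)

The 9 indices split into 3 linkage classes (same alcove rep ⇔ same W_11-dot-orbit):

[[1], [2, 3, 5, 8, 9], [4, 6, 7]]


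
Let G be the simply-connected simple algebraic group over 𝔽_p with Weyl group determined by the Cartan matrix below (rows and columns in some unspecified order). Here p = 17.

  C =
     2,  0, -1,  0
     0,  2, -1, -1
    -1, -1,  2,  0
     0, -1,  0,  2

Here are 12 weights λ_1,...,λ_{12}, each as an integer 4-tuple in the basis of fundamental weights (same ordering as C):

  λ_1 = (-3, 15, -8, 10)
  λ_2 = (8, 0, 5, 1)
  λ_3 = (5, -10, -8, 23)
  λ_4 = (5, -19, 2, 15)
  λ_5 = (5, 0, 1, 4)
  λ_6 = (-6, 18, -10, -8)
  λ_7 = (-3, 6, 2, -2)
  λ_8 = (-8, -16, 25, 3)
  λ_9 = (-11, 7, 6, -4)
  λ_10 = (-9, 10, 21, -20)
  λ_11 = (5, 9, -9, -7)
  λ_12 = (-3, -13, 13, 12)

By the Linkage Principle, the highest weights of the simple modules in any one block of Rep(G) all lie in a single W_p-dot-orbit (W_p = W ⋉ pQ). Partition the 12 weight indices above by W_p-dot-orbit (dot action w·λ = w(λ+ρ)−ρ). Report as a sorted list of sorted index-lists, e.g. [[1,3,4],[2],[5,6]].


A_4 Cartan matrix, 4 simple roots permuted; ρ=(1,1,1,1).

Ā_17 reps of the 12 weights (A_4, coords as presented):

  λ_1 → (2, 6, 1, 1);  λ_2 → (8, 1, 6, 1);  λ_3 → (2, 6, 1, 1);  λ_4 → (8, 1, 6, 1);  λ_5 → (6, 1, 2, 5);  λ_6 → (7, 2, 3, 3);  λ_7 → (2, 6, 1, 1);  λ_8 → (2, 4, 2, 2);  λ_9 → (7, 2, 3, 3);  λ_10 → (6, 1, 2, 5);  λ_11 → (2, 4, 2, 2);  λ_12 → (2, 12, 0, 1)

Partition of {1..12} into 6 W_17-dot-orbits:

[[1, 3, 7], [2, 4], [5, 10], [6, 9], [8, 11], [12]]


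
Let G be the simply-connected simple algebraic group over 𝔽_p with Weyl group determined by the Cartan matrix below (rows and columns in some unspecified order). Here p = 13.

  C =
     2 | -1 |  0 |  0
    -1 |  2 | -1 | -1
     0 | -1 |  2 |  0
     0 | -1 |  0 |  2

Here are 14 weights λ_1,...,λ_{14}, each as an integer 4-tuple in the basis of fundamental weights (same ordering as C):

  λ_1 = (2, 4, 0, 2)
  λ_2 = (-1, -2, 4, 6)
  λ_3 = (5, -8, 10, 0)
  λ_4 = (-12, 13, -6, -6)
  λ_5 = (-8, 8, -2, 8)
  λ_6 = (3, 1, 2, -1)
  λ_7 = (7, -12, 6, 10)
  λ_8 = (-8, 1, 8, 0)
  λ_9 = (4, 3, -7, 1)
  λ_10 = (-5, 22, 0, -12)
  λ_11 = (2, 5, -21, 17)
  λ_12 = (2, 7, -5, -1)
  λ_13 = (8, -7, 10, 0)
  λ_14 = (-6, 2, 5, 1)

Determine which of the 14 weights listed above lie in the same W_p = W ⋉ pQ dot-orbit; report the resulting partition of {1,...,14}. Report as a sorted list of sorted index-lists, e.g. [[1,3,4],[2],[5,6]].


Cartan matrix: type D_4 (|W|=192); un-permuting the 4 rows.

Folding the 14 weights λ_j+ρ into Ā_13 (reps in the given 4-coord order):

    λ_1+ρ ↦ (3, 1, 1, 3)
    λ_2+ρ ↦ (1, 0, 4, 6)
    λ_3+ρ ↦ (1, 0, 4, 6)
    λ_4+ρ ↦ (4, 2, 2, 2)
    λ_5+ρ ↦ (2, 1, 4, 4)
    λ_6+ρ ↦ (4, 2, 3, 0)
    λ_7+ρ ↦ (3, 2, 4, 0)
    λ_8+ρ ↦ (2, 1, 4, 4)
    λ_9+ρ ↦ (3, 2, 4, 0)
    λ_10+ρ ↦ (1, 0, 4, 6)
    λ_11+ρ ↦ (1, 0, 4, 6)
    λ_12+ρ ↦ (3, 2, 4, 0)
    λ_13+ρ ↦ (2, 1, 4, 4)
    λ_14+ρ ↦ (3, 2, 4, 0)

Linkage partition of the 14 weights (6 classes, p=13):

[[1], [2, 3, 10, 11], [4], [5, 8, 13], [6], [7, 9, 12, 14]]


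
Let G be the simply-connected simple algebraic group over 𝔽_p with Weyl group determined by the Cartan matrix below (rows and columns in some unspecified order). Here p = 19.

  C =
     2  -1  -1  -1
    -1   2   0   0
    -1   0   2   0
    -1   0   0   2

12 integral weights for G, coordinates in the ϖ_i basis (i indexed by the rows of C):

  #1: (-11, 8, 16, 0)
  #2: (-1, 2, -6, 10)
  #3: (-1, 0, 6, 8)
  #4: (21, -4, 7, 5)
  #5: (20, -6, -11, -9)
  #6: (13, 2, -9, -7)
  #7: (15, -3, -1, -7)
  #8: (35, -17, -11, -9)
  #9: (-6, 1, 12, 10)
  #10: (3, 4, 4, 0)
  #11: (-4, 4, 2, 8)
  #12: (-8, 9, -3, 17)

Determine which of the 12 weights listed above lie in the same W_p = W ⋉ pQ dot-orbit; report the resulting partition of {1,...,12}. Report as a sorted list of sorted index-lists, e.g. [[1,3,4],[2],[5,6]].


Cartan matrix: type D_4 (|W|=192); un-permuting the 4 rows.

Each λ_j+ρ reduced to Ā_19; 4-tuples below use C's row order:

  1: (0, 1, 7, 9);  2: (3, 2, 0, 6);  3: (0, 1, 7, 9);  4: (0, 3, 8, 6);  5: (0, 3, 8, 6);  6: (0, 3, 8, 6);  7: (3, 2, 0, 6);  8: (0, 1, 7, 9);  9: (0, 3, 8, 6);  10: (4, 5, 5, 1);  11: (3, 2, 0, 6);  12: (0, 1, 7, 9)

Partition of {1..12} into 4 W_19-dot-orbits:

[[1, 3, 8, 12], [2, 7, 11], [4, 5, 6, 9], [10]]
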